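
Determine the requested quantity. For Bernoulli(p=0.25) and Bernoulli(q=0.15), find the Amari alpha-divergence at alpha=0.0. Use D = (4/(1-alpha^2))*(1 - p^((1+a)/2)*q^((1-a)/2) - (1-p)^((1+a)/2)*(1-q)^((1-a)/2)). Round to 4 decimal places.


Amari alpha-divergence:
D = (4/(1-alpha^2))*(1 - p^((1+a)/2)*q^((1-a)/2) - (1-p)^((1+a)/2)*(1-q)^((1-a)/2)).
alpha = 0.0, p = 0.25, q = 0.15.
e1 = (1+alpha)/2 = 0.5, e2 = (1-alpha)/2 = 0.5.
t1 = p^e1 * q^e2 = 0.25^0.5 * 0.15^0.5 = 0.193649.
t2 = (1-p)^e1 * (1-q)^e2 = 0.75^0.5 * 0.85^0.5 = 0.798436.
4/(1-alpha^2) = 4.0.
D = 4.0*(1 - 0.193649 - 0.798436) = 0.0317

0.0317


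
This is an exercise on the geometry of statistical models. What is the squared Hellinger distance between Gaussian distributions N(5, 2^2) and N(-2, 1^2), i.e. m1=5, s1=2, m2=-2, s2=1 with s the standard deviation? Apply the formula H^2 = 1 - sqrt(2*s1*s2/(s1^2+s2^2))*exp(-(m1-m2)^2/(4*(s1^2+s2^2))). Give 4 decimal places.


Squared Hellinger distance for Gaussians:
H^2 = 1 - sqrt(2*s1*s2/(s1^2+s2^2)) * exp(-(m1-m2)^2/(4*(s1^2+s2^2))).
s1^2 = 4, s2^2 = 1, s1^2+s2^2 = 5.
sqrt(2*2*1/(5)) = 0.894427.
(m1-m2)^2 = (7)^2 = 49.
exp(-49/(4*5)) = exp(-2.45) = 0.086294.
H^2 = 1 - 0.894427*0.086294 = 0.9228

0.9228


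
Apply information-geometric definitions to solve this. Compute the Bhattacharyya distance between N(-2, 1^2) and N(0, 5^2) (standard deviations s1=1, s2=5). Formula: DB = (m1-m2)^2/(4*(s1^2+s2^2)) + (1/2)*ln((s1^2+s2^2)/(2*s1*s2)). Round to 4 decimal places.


Bhattacharyya distance between two Gaussians:
DB = (m1-m2)^2/(4*(s1^2+s2^2)) + (1/2)*ln((s1^2+s2^2)/(2*s1*s2)).
(m1-m2)^2 = (-2)^2 = 4.
s1^2+s2^2 = 1 + 25 = 26.
term1 = 4/104 = 0.038462.
term2 = 0.5*ln(26/10.0) = 0.477756.
DB = 0.038462 + 0.477756 = 0.5162

0.5162


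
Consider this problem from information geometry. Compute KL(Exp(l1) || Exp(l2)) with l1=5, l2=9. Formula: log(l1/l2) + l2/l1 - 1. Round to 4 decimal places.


KL divergence for exponential family:
KL = log(l1/l2) + l2/l1 - 1.
log(5/9) = -0.587787.
9/5 = 1.8.
KL = -0.587787 + 1.8 - 1 = 0.2122

0.2122


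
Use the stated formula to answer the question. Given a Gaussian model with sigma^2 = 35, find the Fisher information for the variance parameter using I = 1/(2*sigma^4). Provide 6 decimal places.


Fisher information for variance: I(sigma^2) = 1/(2*sigma^4).
sigma^2 = 35, so sigma^4 = 1225.
I = 1/(2*1225) = 1/2450 = 0.000408

0.000408


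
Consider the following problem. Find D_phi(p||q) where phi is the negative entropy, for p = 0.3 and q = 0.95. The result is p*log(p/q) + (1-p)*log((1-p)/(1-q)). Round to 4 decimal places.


Bregman divergence with negative entropy generator:
D = p*log(p/q) + (1-p)*log((1-p)/(1-q)).
p = 0.3, q = 0.95.
p*log(p/q) = 0.3*log(0.3/0.95) = -0.345804.
(1-p)*log((1-p)/(1-q)) = 0.7*log(0.7/0.05) = 1.84734.
D = -0.345804 + 1.84734 = 1.5015

1.5015


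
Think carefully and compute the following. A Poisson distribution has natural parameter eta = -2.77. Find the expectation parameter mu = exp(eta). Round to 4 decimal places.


Expectation parameter for Poisson exponential family:
mu = exp(eta).
eta = -2.77.
mu = exp(-2.77) = 0.0627

0.0627


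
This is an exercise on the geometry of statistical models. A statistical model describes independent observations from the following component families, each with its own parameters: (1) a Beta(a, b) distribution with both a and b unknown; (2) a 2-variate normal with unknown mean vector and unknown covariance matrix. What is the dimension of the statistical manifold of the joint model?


The dimension of a statistical manifold equals the number of free
(independent) real parameters of the model. For a product of independent
blocks the parameter counts add.
- Beta (a, b): 2.
- 2-variate normal: 2 (mean) + 2*3/2 = 3 (symmetric covariance) = 5.
Total = 2 + 5 = 7.
Dimension = 7

7


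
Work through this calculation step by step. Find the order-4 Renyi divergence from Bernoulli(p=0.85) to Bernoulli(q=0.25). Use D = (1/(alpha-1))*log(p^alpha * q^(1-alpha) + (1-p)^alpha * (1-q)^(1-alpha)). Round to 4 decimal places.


Renyi divergence of order alpha between Bernoulli distributions:
D = (1/(alpha-1))*log(p^alpha * q^(1-alpha) + (1-p)^alpha * (1-q)^(1-alpha)).
alpha = 4, p = 0.85, q = 0.25.
p^alpha * q^(1-alpha) = 0.85^4 * 0.25^-3 = 33.4084.
(1-p)^alpha * (1-q)^(1-alpha) = 0.15^4 * 0.75^-3 = 0.0012.
sum = 33.4084 + 0.0012 = 33.4096.
D = (1/3)*log(33.4096) = 1.1696

1.1696


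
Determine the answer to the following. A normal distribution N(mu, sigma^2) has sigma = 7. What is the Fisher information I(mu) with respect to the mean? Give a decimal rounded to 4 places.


The Fisher information for the mean of a normal distribution is I(mu) = 1/sigma^2.
sigma = 7, so sigma^2 = 49.
I(mu) = 1/49 = 0.0204

0.0204


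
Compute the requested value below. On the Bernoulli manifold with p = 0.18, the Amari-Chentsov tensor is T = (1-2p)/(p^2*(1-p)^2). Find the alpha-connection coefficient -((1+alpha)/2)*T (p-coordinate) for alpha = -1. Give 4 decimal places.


Skewness (Amari-Chentsov) tensor: T = (1-2p)/(p^2*(1-p)^2).
p = 0.18, 1-2p = 0.64, p^2 = 0.0324, (1-p)^2 = 0.6724.
T = 0.64/(0.0324 * 0.6724) = 29.376988.
In the p-coordinate, Gamma^(alpha) = Gamma^(0) - (alpha/2)*T with Gamma^(0) = (1/2)*g'(p) = -T/2,
so Gamma^(alpha) = -((1+alpha)/2)*T.
alpha = -1, -(1+alpha)/2 = 0.0.
Gamma = 0.0 * 29.376988 = 0.0000

0.0000


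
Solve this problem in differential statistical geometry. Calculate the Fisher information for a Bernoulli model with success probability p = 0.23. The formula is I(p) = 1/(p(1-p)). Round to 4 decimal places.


For Bernoulli(p), Fisher information is I(p) = 1/(p*(1-p)).
p = 0.23, 1-p = 0.77.
p*(1-p) = 0.1771.
I(p) = 1/0.1771 = 5.6465

5.6465


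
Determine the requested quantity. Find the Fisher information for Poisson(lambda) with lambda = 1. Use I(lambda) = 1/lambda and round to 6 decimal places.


Fisher information for Poisson: I(lambda) = 1/lambda.
lambda = 1.
I(lambda) = 1/1 = 1.000000

1.000000


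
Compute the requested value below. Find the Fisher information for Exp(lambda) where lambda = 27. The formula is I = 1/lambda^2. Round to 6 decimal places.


Fisher information for exponential: I(lambda) = 1/lambda^2.
lambda = 27, lambda^2 = 729.
I = 1/729 = 0.001372

0.001372


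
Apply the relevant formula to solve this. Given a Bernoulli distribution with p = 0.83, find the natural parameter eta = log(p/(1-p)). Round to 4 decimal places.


Natural parameter for Bernoulli: eta = log(p/(1-p)).
p = 0.83, 1-p = 0.17.
p/(1-p) = 4.882353.
eta = log(4.882353) = 1.5856

1.5856


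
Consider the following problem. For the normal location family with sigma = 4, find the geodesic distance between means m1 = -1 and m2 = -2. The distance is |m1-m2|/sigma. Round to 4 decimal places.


On the fixed-variance normal subfamily, geodesic distance = |m1-m2|/sigma.
|-1 - -2| = 1.
sigma = 4.
d = 1/4 = 0.2500

0.2500


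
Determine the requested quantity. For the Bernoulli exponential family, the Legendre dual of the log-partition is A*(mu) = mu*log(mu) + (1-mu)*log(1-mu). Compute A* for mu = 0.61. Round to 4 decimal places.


Legendre transform for Bernoulli:
A*(mu) = mu*log(mu) + (1-mu)*log(1-mu).
mu = 0.61, 1-mu = 0.39.
mu*log(mu) = 0.61*log(0.61) = -0.301521.
(1-mu)*log(1-mu) = 0.39*log(0.39) = -0.367227.
A* = -0.301521 + -0.367227 = -0.6687

-0.6687


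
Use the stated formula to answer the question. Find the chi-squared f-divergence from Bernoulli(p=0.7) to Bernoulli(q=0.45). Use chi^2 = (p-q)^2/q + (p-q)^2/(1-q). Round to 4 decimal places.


Chi-squared divergence between Bernoulli distributions:
chi^2 = (p-q)^2/q + (p-q)^2/(1-q).
p = 0.7, q = 0.45, p-q = 0.25.
(p-q)^2 = 0.0625.
term1 = 0.0625/0.45 = 0.138889.
term2 = 0.0625/0.55 = 0.113636.
chi^2 = 0.138889 + 0.113636 = 0.2525

0.2525


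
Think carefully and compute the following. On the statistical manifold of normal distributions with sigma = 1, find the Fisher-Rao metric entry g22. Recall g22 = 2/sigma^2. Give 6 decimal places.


For the 2-parameter normal family, the Fisher metric has:
  g11 = 1/sigma^2, g22 = 2/sigma^2.
sigma = 1, sigma^2 = 1.
g22 = 2.000000

2.000000


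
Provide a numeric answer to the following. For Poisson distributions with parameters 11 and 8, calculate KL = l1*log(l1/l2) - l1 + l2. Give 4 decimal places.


KL divergence for Poisson:
KL = l1*log(l1/l2) - l1 + l2.
l1 = 11, l2 = 8.
log(11/8) = 0.318454.
l1*log(l1/l2) = 11 * 0.318454 = 3.502991.
KL = 3.502991 - 11 + 8 = 0.5030

0.5030


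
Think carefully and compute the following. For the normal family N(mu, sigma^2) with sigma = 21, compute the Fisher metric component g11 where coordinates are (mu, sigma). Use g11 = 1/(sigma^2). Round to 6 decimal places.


For the 2-parameter normal family, the Fisher metric has:
  g11 = 1/sigma^2, g22 = 2/sigma^2.
sigma = 21, sigma^2 = 441.
g11 = 0.002268

0.002268


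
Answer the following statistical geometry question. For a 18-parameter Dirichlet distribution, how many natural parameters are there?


Exponential family dimension calculation:
Dirichlet with 18 components has 18 natural parameters.

18


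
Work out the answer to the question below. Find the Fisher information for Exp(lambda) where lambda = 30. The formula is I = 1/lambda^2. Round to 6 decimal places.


Fisher information for exponential: I(lambda) = 1/lambda^2.
lambda = 30, lambda^2 = 900.
I = 1/900 = 0.001111

0.001111


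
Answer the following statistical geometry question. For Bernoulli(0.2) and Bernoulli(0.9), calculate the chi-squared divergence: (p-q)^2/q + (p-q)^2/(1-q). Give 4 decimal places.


Chi-squared divergence between Bernoulli distributions:
chi^2 = (p-q)^2/q + (p-q)^2/(1-q).
p = 0.2, q = 0.9, p-q = -0.7.
(p-q)^2 = 0.49.
term1 = 0.49/0.9 = 0.544444.
term2 = 0.49/0.1 = 4.9.
chi^2 = 0.544444 + 4.9 = 5.4444

5.4444


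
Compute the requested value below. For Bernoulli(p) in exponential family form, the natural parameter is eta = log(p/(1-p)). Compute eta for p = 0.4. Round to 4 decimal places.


Natural parameter for Bernoulli: eta = log(p/(1-p)).
p = 0.4, 1-p = 0.6.
p/(1-p) = 0.666667.
eta = log(0.666667) = -0.4055

-0.4055


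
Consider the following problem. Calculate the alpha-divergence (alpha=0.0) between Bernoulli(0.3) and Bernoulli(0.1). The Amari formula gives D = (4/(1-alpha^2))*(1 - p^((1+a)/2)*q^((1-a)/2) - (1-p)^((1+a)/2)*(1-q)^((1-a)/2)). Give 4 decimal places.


Amari alpha-divergence:
D = (4/(1-alpha^2))*(1 - p^((1+a)/2)*q^((1-a)/2) - (1-p)^((1+a)/2)*(1-q)^((1-a)/2)).
alpha = 0.0, p = 0.3, q = 0.1.
e1 = (1+alpha)/2 = 0.5, e2 = (1-alpha)/2 = 0.5.
t1 = p^e1 * q^e2 = 0.3^0.5 * 0.1^0.5 = 0.173205.
t2 = (1-p)^e1 * (1-q)^e2 = 0.7^0.5 * 0.9^0.5 = 0.793725.
4/(1-alpha^2) = 4.0.
D = 4.0*(1 - 0.173205 - 0.793725) = 0.1323

0.1323


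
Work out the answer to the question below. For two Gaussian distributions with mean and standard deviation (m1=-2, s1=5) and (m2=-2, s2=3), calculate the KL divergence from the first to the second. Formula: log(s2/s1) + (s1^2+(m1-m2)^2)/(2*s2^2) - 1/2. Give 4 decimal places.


KL divergence between normal distributions:
KL = log(s2/s1) + (s1^2 + (m1-m2)^2)/(2*s2^2) - 1/2.
log(3/5) = -0.510826.
(5^2 + (-2--2)^2)/(2*3^2) = (25 + 0)/18 = 1.388889.
KL = -0.510826 + 1.388889 - 0.5 = 0.3781

0.3781


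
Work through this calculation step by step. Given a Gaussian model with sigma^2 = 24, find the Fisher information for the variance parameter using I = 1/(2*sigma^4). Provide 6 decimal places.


Fisher information for variance: I(sigma^2) = 1/(2*sigma^4).
sigma^2 = 24, so sigma^4 = 576.
I = 1/(2*576) = 1/1152 = 0.000868

0.000868


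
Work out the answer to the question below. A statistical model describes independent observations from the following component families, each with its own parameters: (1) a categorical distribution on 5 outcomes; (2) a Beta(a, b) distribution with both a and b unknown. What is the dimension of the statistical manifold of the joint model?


The dimension of a statistical manifold equals the number of free
(independent) real parameters of the model. For a product of independent
blocks the parameter counts add.
- categorical on 5 outcomes (probabilities sum to 1): 5-1 = 4.
- Beta (a, b): 2.
Total = 4 + 2 = 6.
Dimension = 6

6


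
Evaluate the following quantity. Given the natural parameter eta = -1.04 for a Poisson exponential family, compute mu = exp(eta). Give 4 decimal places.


Expectation parameter for Poisson exponential family:
mu = exp(eta).
eta = -1.04.
mu = exp(-1.04) = 0.3535

0.3535


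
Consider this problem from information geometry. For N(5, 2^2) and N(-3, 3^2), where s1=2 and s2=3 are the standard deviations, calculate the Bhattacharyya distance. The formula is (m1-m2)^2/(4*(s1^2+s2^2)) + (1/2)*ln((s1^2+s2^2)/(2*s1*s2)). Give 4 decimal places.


Bhattacharyya distance between two Gaussians:
DB = (m1-m2)^2/(4*(s1^2+s2^2)) + (1/2)*ln((s1^2+s2^2)/(2*s1*s2)).
(m1-m2)^2 = (8)^2 = 64.
s1^2+s2^2 = 4 + 9 = 13.
term1 = 64/52 = 1.230769.
term2 = 0.5*ln(13/12.0) = 0.040021.
DB = 1.230769 + 0.040021 = 1.2708

1.2708


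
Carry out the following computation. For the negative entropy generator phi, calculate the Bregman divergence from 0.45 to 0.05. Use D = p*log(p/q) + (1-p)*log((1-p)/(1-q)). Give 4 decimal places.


Bregman divergence with negative entropy generator:
D = p*log(p/q) + (1-p)*log((1-p)/(1-q)).
p = 0.45, q = 0.05.
p*log(p/q) = 0.45*log(0.45/0.05) = 0.988751.
(1-p)*log((1-p)/(1-q)) = 0.55*log(0.55/0.95) = -0.300599.
D = 0.988751 + -0.300599 = 0.6882

0.6882


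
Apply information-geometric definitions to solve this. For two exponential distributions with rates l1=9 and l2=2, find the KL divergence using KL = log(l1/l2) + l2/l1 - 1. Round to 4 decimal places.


KL divergence for exponential family:
KL = log(l1/l2) + l2/l1 - 1.
log(9/2) = 1.504077.
2/9 = 0.222222.
KL = 1.504077 + 0.222222 - 1 = 0.7263

0.7263


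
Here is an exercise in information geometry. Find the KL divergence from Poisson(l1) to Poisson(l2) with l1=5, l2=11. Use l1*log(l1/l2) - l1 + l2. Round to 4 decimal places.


KL divergence for Poisson:
KL = l1*log(l1/l2) - l1 + l2.
l1 = 5, l2 = 11.
log(5/11) = -0.788457.
l1*log(l1/l2) = 5 * -0.788457 = -3.942287.
KL = -3.942287 - 5 + 11 = 2.0577

2.0577


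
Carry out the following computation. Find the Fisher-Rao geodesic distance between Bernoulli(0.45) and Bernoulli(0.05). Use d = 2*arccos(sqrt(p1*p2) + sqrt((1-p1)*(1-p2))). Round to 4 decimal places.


Geodesic distance on Bernoulli manifold:
d(p1,p2) = 2*arccos(sqrt(p1*p2) + sqrt((1-p1)*(1-p2))).
sqrt(p1*p2) = sqrt(0.45*0.05) = 0.15.
sqrt((1-p1)*(1-p2)) = sqrt(0.55*0.95) = 0.722842.
arg = 0.15 + 0.722842 = 0.872842.
d = 2*arccos(0.872842) = 1.0196

1.0196


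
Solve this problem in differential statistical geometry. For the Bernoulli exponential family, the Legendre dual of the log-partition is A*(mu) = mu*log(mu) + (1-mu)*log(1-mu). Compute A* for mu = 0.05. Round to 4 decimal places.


Legendre transform for Bernoulli:
A*(mu) = mu*log(mu) + (1-mu)*log(1-mu).
mu = 0.05, 1-mu = 0.95.
mu*log(mu) = 0.05*log(0.05) = -0.149787.
(1-mu)*log(1-mu) = 0.95*log(0.95) = -0.048729.
A* = -0.149787 + -0.048729 = -0.1985

-0.1985


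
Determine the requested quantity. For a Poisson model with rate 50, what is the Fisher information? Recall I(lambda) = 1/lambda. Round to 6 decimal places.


Fisher information for Poisson: I(lambda) = 1/lambda.
lambda = 50.
I(lambda) = 1/50 = 0.020000

0.020000


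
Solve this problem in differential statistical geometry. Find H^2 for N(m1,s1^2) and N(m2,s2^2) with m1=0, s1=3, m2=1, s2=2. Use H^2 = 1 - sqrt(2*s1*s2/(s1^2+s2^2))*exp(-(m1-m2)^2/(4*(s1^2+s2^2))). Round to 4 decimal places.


Squared Hellinger distance for Gaussians:
H^2 = 1 - sqrt(2*s1*s2/(s1^2+s2^2)) * exp(-(m1-m2)^2/(4*(s1^2+s2^2))).
s1^2 = 9, s2^2 = 4, s1^2+s2^2 = 13.
sqrt(2*3*2/(13)) = 0.960769.
(m1-m2)^2 = (-1)^2 = 1.
exp(-1/(4*13)) = exp(-0.019231) = 0.980953.
H^2 = 1 - 0.960769*0.980953 = 0.0575

0.0575


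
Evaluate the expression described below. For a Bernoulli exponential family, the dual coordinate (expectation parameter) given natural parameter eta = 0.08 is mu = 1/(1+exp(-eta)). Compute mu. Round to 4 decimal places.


Dual coordinate (expectation parameter) for Bernoulli:
mu = 1/(1+exp(-eta)).
eta = 0.08.
exp(-eta) = exp(-0.08) = 0.923116.
mu = 1/(1+0.923116) = 0.5200

0.5200


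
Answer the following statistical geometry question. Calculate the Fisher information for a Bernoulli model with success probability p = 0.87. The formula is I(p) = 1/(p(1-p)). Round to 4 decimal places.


For Bernoulli(p), Fisher information is I(p) = 1/(p*(1-p)).
p = 0.87, 1-p = 0.13.
p*(1-p) = 0.1131.
I(p) = 1/0.1131 = 8.8417

8.8417


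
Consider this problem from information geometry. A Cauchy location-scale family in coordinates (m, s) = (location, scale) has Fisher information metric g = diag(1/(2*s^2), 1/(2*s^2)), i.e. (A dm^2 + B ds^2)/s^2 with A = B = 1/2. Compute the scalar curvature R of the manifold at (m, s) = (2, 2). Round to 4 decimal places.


The metric has the form g = (A dm^2 + B ds^2)/s^2 with A = 1/2, B = 1/2.
Substitute u = sqrt(A/B)*m: g = B*(du^2 + ds^2)/s^2, i.e. B times the
Poincare upper half-plane metric, which has constant Gaussian curvature -1.
Scaling a 2D metric by a constant c divides the Gaussian curvature by c,
so K = -1/B = -1/(1/2) = -2.0000 everywhere (the point (m, s) = (2, 2) is irrelevant:
the curvature is constant).
Scalar curvature in dimension 2: R = 2K = -2/(1/2) = -4.0000.

-4.0000


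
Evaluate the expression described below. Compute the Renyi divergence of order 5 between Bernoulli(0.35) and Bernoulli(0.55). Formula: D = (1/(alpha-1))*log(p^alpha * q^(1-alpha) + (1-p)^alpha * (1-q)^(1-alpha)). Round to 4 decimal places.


Renyi divergence of order alpha between Bernoulli distributions:
D = (1/(alpha-1))*log(p^alpha * q^(1-alpha) + (1-p)^alpha * (1-q)^(1-alpha)).
alpha = 5, p = 0.35, q = 0.55.
p^alpha * q^(1-alpha) = 0.35^5 * 0.55^-4 = 0.057397.
(1-p)^alpha * (1-q)^(1-alpha) = 0.65^5 * 0.45^-4 = 2.829546.
sum = 0.057397 + 2.829546 = 2.886943.
D = (1/4)*log(2.886943) = 0.2650

0.2650


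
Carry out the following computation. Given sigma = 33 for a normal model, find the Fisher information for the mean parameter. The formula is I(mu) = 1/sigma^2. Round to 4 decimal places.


The Fisher information for the mean of a normal distribution is I(mu) = 1/sigma^2.
sigma = 33, so sigma^2 = 1089.
I(mu) = 1/1089 = 0.0009

0.0009


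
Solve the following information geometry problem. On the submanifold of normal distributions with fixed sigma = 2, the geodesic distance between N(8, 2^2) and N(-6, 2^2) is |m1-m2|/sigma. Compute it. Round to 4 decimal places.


On the fixed-variance normal subfamily, geodesic distance = |m1-m2|/sigma.
|8 - -6| = 14.
sigma = 2.
d = 14/2 = 7.0000

7.0000


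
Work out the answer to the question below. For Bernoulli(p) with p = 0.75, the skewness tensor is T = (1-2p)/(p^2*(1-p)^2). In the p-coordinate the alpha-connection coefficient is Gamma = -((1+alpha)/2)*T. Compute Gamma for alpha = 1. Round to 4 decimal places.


Skewness (Amari-Chentsov) tensor: T = (1-2p)/(p^2*(1-p)^2).
p = 0.75, 1-2p = -0.5, p^2 = 0.5625, (1-p)^2 = 0.0625.
T = -0.5/(0.5625 * 0.0625) = -14.222222.
In the p-coordinate, Gamma^(alpha) = Gamma^(0) - (alpha/2)*T with Gamma^(0) = (1/2)*g'(p) = -T/2,
so Gamma^(alpha) = -((1+alpha)/2)*T.
alpha = 1, -(1+alpha)/2 = -1.0.
Gamma = -1.0 * -14.222222 = 14.2222

14.2222


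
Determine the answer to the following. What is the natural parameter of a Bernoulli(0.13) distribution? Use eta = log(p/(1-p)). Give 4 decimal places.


Natural parameter for Bernoulli: eta = log(p/(1-p)).
p = 0.13, 1-p = 0.87.
p/(1-p) = 0.149425.
eta = log(0.149425) = -1.9010

-1.9010


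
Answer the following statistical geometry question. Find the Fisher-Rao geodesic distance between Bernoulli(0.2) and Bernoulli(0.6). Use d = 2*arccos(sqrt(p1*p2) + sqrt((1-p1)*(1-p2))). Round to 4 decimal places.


Geodesic distance on Bernoulli manifold:
d(p1,p2) = 2*arccos(sqrt(p1*p2) + sqrt((1-p1)*(1-p2))).
sqrt(p1*p2) = sqrt(0.2*0.6) = 0.34641.
sqrt((1-p1)*(1-p2)) = sqrt(0.8*0.4) = 0.565685.
arg = 0.34641 + 0.565685 = 0.912096.
d = 2*arccos(0.912096) = 0.8449

0.8449


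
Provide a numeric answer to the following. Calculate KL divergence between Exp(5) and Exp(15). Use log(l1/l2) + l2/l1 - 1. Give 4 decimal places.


KL divergence for exponential family:
KL = log(l1/l2) + l2/l1 - 1.
log(5/15) = -1.098612.
15/5 = 3.0.
KL = -1.098612 + 3.0 - 1 = 0.9014

0.9014


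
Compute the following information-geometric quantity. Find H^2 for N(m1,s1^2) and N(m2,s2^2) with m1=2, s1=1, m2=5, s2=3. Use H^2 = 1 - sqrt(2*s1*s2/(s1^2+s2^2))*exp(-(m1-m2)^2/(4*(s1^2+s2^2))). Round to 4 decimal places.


Squared Hellinger distance for Gaussians:
H^2 = 1 - sqrt(2*s1*s2/(s1^2+s2^2)) * exp(-(m1-m2)^2/(4*(s1^2+s2^2))).
s1^2 = 1, s2^2 = 9, s1^2+s2^2 = 10.
sqrt(2*1*3/(10)) = 0.774597.
(m1-m2)^2 = (-3)^2 = 9.
exp(-9/(4*10)) = exp(-0.225) = 0.798516.
H^2 = 1 - 0.774597*0.798516 = 0.3815

0.3815


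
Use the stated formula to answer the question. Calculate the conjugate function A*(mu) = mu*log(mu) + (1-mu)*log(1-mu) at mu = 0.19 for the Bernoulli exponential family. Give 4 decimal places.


Legendre transform for Bernoulli:
A*(mu) = mu*log(mu) + (1-mu)*log(1-mu).
mu = 0.19, 1-mu = 0.81.
mu*log(mu) = 0.19*log(0.19) = -0.315539.
(1-mu)*log(1-mu) = 0.81*log(0.81) = -0.170684.
A* = -0.315539 + -0.170684 = -0.4862

-0.4862


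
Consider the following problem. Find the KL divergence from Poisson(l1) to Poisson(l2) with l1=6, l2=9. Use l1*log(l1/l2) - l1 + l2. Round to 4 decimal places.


KL divergence for Poisson:
KL = l1*log(l1/l2) - l1 + l2.
l1 = 6, l2 = 9.
log(6/9) = -0.405465.
l1*log(l1/l2) = 6 * -0.405465 = -2.432791.
KL = -2.432791 - 6 + 9 = 0.5672

0.5672


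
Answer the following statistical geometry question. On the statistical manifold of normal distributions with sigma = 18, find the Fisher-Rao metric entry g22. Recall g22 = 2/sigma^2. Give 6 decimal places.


For the 2-parameter normal family, the Fisher metric has:
  g11 = 1/sigma^2, g22 = 2/sigma^2.
sigma = 18, sigma^2 = 324.
g22 = 0.006173

0.006173


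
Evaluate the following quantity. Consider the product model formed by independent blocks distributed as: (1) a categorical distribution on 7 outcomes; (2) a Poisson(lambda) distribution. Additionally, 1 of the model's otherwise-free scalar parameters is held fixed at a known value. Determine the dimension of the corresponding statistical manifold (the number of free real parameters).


The dimension of a statistical manifold equals the number of free
(independent) real parameters of the model. For a product of independent
blocks the parameter counts add.
- categorical on 7 outcomes (probabilities sum to 1): 7-1 = 6.
- Poisson (lambda): 1.
Total = 6 + 1 = 7.
1 parameter(s) fixed at known values: 7 - 1 = 6.
Dimension = 6

6


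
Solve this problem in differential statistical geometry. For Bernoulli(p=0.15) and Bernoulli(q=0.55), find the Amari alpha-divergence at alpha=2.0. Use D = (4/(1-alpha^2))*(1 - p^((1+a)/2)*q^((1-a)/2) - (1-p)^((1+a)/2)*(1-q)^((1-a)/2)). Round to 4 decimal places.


Amari alpha-divergence:
D = (4/(1-alpha^2))*(1 - p^((1+a)/2)*q^((1-a)/2) - (1-p)^((1+a)/2)*(1-q)^((1-a)/2)).
alpha = 2.0, p = 0.15, q = 0.55.
e1 = (1+alpha)/2 = 1.5, e2 = (1-alpha)/2 = -0.5.
t1 = p^e1 * q^e2 = 0.15^1.5 * 0.55^-0.5 = 0.078335.
t2 = (1-p)^e1 * (1-q)^e2 = 0.85^1.5 * 0.45^-0.5 = 1.168213.
4/(1-alpha^2) = -1.333333.
D = -1.333333*(1 - 0.078335 - 1.168213) = 0.3287

0.3287


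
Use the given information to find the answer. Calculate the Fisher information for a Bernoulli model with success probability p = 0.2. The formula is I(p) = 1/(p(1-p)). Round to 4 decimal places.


For Bernoulli(p), Fisher information is I(p) = 1/(p*(1-p)).
p = 0.2, 1-p = 0.8.
p*(1-p) = 0.16.
I(p) = 1/0.16 = 6.2500

6.2500


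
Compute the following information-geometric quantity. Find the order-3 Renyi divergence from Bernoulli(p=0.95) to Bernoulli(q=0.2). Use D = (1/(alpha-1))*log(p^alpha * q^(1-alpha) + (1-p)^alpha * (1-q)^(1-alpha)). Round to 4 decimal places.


Renyi divergence of order alpha between Bernoulli distributions:
D = (1/(alpha-1))*log(p^alpha * q^(1-alpha) + (1-p)^alpha * (1-q)^(1-alpha)).
alpha = 3, p = 0.95, q = 0.2.
p^alpha * q^(1-alpha) = 0.95^3 * 0.2^-2 = 21.434375.
(1-p)^alpha * (1-q)^(1-alpha) = 0.05^3 * 0.8^-2 = 0.000195.
sum = 21.434375 + 0.000195 = 21.43457.
D = (1/2)*log(21.43457) = 1.5325

1.5325


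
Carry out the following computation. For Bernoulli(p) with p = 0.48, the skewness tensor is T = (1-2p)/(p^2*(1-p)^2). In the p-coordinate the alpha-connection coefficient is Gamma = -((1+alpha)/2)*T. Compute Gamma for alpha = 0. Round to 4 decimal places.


Skewness (Amari-Chentsov) tensor: T = (1-2p)/(p^2*(1-p)^2).
p = 0.48, 1-2p = 0.04, p^2 = 0.2304, (1-p)^2 = 0.2704.
T = 0.04/(0.2304 * 0.2704) = 0.642053.
In the p-coordinate, Gamma^(alpha) = Gamma^(0) - (alpha/2)*T with Gamma^(0) = (1/2)*g'(p) = -T/2,
so Gamma^(alpha) = -((1+alpha)/2)*T.
alpha = 0, -(1+alpha)/2 = -0.5.
Gamma = -0.5 * 0.642053 = -0.3210

-0.3210


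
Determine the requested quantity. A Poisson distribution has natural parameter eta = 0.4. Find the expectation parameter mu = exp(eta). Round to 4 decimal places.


Expectation parameter for Poisson exponential family:
mu = exp(eta).
eta = 0.4.
mu = exp(0.4) = 1.4918

1.4918


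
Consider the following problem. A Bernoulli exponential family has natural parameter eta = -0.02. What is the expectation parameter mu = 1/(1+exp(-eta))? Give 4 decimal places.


Dual coordinate (expectation parameter) for Bernoulli:
mu = 1/(1+exp(-eta)).
eta = -0.02.
exp(-eta) = exp(0.02) = 1.020201.
mu = 1/(1+1.020201) = 0.4950

0.4950


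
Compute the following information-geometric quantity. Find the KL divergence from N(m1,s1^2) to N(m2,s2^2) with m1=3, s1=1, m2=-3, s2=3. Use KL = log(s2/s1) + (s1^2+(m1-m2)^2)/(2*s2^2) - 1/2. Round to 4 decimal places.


KL divergence between normal distributions:
KL = log(s2/s1) + (s1^2 + (m1-m2)^2)/(2*s2^2) - 1/2.
log(3/1) = 1.098612.
(1^2 + (3--3)^2)/(2*3^2) = (1 + 36)/18 = 2.055556.
KL = 1.098612 + 2.055556 - 0.5 = 2.6542

2.6542


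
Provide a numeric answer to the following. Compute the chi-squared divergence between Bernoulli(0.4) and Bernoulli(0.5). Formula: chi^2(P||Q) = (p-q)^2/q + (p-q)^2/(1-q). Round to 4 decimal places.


Chi-squared divergence between Bernoulli distributions:
chi^2 = (p-q)^2/q + (p-q)^2/(1-q).
p = 0.4, q = 0.5, p-q = -0.1.
(p-q)^2 = 0.01.
term1 = 0.01/0.5 = 0.02.
term2 = 0.01/0.5 = 0.02.
chi^2 = 0.02 + 0.02 = 0.0400

0.0400


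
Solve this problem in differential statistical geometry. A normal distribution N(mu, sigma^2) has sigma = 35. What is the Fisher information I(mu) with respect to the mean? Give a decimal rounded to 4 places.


The Fisher information for the mean of a normal distribution is I(mu) = 1/sigma^2.
sigma = 35, so sigma^2 = 1225.
I(mu) = 1/1225 = 0.0008

0.0008


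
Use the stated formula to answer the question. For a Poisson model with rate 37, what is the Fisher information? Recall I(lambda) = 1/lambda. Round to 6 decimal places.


Fisher information for Poisson: I(lambda) = 1/lambda.
lambda = 37.
I(lambda) = 1/37 = 0.027027

0.027027


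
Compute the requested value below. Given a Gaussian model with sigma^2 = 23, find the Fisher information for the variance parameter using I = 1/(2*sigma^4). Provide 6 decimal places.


Fisher information for variance: I(sigma^2) = 1/(2*sigma^4).
sigma^2 = 23, so sigma^4 = 529.
I = 1/(2*529) = 1/1058 = 0.000945

0.000945


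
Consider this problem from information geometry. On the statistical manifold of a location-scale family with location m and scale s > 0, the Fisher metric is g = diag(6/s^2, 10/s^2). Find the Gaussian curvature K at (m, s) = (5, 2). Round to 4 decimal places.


The metric has the form g = (A dm^2 + B ds^2)/s^2 with A = 6, B = 10.
Substitute u = sqrt(A/B)*m: g = B*(du^2 + ds^2)/s^2, i.e. B times the
Poincare upper half-plane metric, which has constant Gaussian curvature -1.
Scaling a 2D metric by a constant c divides the Gaussian curvature by c,
so K = -1/B = -1/(10) = -0.1000 everywhere (the point (m, s) = (5, 2) is irrelevant:
the curvature is constant).
The requested Gaussian curvature is K = -0.1000.

-0.1000


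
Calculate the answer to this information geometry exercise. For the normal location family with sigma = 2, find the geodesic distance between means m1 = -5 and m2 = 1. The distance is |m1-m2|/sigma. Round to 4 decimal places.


On the fixed-variance normal subfamily, geodesic distance = |m1-m2|/sigma.
|-5 - 1| = 6.
sigma = 2.
d = 6/2 = 3.0000

3.0000


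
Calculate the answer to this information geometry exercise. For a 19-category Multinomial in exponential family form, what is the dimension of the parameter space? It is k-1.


Exponential family dimension calculation:
For Multinomial with k=19 categories, dim = k-1 = 18.

18


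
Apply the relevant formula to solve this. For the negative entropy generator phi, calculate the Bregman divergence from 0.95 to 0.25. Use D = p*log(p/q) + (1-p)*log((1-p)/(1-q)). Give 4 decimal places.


Bregman divergence with negative entropy generator:
D = p*log(p/q) + (1-p)*log((1-p)/(1-q)).
p = 0.95, q = 0.25.
p*log(p/q) = 0.95*log(0.95/0.25) = 1.268251.
(1-p)*log((1-p)/(1-q)) = 0.05*log(0.05/0.75) = -0.135403.
D = 1.268251 + -0.135403 = 1.1328

1.1328


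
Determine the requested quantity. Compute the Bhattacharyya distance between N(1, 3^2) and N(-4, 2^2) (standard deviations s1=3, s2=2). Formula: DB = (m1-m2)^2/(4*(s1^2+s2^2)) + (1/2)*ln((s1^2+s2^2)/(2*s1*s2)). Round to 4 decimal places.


Bhattacharyya distance between two Gaussians:
DB = (m1-m2)^2/(4*(s1^2+s2^2)) + (1/2)*ln((s1^2+s2^2)/(2*s1*s2)).
(m1-m2)^2 = (5)^2 = 25.
s1^2+s2^2 = 9 + 4 = 13.
term1 = 25/52 = 0.480769.
term2 = 0.5*ln(13/12.0) = 0.040021.
DB = 0.480769 + 0.040021 = 0.5208

0.5208


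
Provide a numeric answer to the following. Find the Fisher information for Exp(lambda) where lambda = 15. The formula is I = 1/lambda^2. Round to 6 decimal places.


Fisher information for exponential: I(lambda) = 1/lambda^2.
lambda = 15, lambda^2 = 225.
I = 1/225 = 0.004444

0.004444


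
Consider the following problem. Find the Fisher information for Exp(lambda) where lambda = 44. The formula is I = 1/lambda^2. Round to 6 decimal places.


Fisher information for exponential: I(lambda) = 1/lambda^2.
lambda = 44, lambda^2 = 1936.
I = 1/1936 = 0.000517

0.000517


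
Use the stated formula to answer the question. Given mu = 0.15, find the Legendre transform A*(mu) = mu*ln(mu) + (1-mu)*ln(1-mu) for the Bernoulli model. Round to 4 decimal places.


Legendre transform for Bernoulli:
A*(mu) = mu*log(mu) + (1-mu)*log(1-mu).
mu = 0.15, 1-mu = 0.85.
mu*log(mu) = 0.15*log(0.15) = -0.284568.
(1-mu)*log(1-mu) = 0.85*log(0.85) = -0.138141.
A* = -0.284568 + -0.138141 = -0.4227

-0.4227


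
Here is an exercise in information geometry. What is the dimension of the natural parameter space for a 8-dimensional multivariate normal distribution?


Exponential family dimension calculation:
For 8-dim MVN: mean has 8 params, covariance has 8*9/2 = 36 unique entries.
Total dim = 8 + 36 = 44.

44


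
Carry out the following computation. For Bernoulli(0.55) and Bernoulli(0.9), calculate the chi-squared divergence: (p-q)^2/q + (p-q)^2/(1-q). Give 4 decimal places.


Chi-squared divergence between Bernoulli distributions:
chi^2 = (p-q)^2/q + (p-q)^2/(1-q).
p = 0.55, q = 0.9, p-q = -0.35.
(p-q)^2 = 0.1225.
term1 = 0.1225/0.9 = 0.136111.
term2 = 0.1225/0.1 = 1.225.
chi^2 = 0.136111 + 1.225 = 1.3611

1.3611


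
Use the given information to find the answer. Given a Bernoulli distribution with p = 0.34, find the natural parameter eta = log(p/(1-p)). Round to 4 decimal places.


Natural parameter for Bernoulli: eta = log(p/(1-p)).
p = 0.34, 1-p = 0.66.
p/(1-p) = 0.515152.
eta = log(0.515152) = -0.6633

-0.6633


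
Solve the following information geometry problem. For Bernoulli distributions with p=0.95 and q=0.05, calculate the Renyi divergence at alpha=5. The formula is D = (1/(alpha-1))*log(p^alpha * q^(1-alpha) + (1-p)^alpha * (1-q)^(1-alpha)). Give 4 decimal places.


Renyi divergence of order alpha between Bernoulli distributions:
D = (1/(alpha-1))*log(p^alpha * q^(1-alpha) + (1-p)^alpha * (1-q)^(1-alpha)).
alpha = 5, p = 0.95, q = 0.05.
p^alpha * q^(1-alpha) = 0.95^5 * 0.05^-4 = 123804.95.
(1-p)^alpha * (1-q)^(1-alpha) = 0.05^5 * 0.95^-4 = 0.0.
sum = 123804.95 + 0.0 = 123804.95.
D = (1/4)*log(123804.95) = 2.9316

2.9316


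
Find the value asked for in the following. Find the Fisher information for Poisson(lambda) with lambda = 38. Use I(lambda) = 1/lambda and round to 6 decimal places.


Fisher information for Poisson: I(lambda) = 1/lambda.
lambda = 38.
I(lambda) = 1/38 = 0.026316

0.026316


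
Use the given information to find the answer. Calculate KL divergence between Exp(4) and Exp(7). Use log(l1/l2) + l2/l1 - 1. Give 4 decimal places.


KL divergence for exponential family:
KL = log(l1/l2) + l2/l1 - 1.
log(4/7) = -0.559616.
7/4 = 1.75.
KL = -0.559616 + 1.75 - 1 = 0.1904

0.1904


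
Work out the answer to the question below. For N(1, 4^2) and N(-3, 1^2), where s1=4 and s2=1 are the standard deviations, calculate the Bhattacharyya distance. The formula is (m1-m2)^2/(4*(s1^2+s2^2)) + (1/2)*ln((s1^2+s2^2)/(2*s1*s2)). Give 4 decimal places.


Bhattacharyya distance between two Gaussians:
DB = (m1-m2)^2/(4*(s1^2+s2^2)) + (1/2)*ln((s1^2+s2^2)/(2*s1*s2)).
(m1-m2)^2 = (4)^2 = 16.
s1^2+s2^2 = 16 + 1 = 17.
term1 = 16/68 = 0.235294.
term2 = 0.5*ln(17/8.0) = 0.376886.
DB = 0.235294 + 0.376886 = 0.6122

0.6122


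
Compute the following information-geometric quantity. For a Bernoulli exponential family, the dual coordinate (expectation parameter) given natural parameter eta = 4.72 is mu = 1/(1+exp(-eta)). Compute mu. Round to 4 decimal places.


Dual coordinate (expectation parameter) for Bernoulli:
mu = 1/(1+exp(-eta)).
eta = 4.72.
exp(-eta) = exp(-4.72) = 0.008915.
mu = 1/(1+0.008915) = 0.9912

0.9912


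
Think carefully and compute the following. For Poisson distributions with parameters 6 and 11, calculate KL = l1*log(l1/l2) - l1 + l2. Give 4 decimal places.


KL divergence for Poisson:
KL = l1*log(l1/l2) - l1 + l2.
l1 = 6, l2 = 11.
log(6/11) = -0.606136.
l1*log(l1/l2) = 6 * -0.606136 = -3.636815.
KL = -3.636815 - 6 + 11 = 1.3632

1.3632


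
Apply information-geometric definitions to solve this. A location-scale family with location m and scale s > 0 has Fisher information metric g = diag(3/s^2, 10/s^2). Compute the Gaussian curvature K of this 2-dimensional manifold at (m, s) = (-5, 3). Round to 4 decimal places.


The metric has the form g = (A dm^2 + B ds^2)/s^2 with A = 3, B = 10.
Substitute u = sqrt(A/B)*m: g = B*(du^2 + ds^2)/s^2, i.e. B times the
Poincare upper half-plane metric, which has constant Gaussian curvature -1.
Scaling a 2D metric by a constant c divides the Gaussian curvature by c,
so K = -1/B = -1/(10) = -0.1000 everywhere (the point (m, s) = (-5, 3) is irrelevant:
the curvature is constant).
The requested Gaussian curvature is K = -0.1000.

-0.1000


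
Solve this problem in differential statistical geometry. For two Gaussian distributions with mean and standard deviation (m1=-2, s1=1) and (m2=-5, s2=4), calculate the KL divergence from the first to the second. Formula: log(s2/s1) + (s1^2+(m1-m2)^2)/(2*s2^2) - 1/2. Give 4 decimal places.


KL divergence between normal distributions:
KL = log(s2/s1) + (s1^2 + (m1-m2)^2)/(2*s2^2) - 1/2.
log(4/1) = 1.386294.
(1^2 + (-2--5)^2)/(2*4^2) = (1 + 9)/32 = 0.3125.
KL = 1.386294 + 0.3125 - 0.5 = 1.1988

1.1988


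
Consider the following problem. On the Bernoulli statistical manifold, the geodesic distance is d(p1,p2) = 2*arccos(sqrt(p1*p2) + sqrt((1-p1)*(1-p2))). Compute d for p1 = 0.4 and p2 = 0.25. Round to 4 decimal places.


Geodesic distance on Bernoulli manifold:
d(p1,p2) = 2*arccos(sqrt(p1*p2) + sqrt((1-p1)*(1-p2))).
sqrt(p1*p2) = sqrt(0.4*0.25) = 0.316228.
sqrt((1-p1)*(1-p2)) = sqrt(0.6*0.75) = 0.67082.
arg = 0.316228 + 0.67082 = 0.987048.
d = 2*arccos(0.987048) = 0.3222

0.3222


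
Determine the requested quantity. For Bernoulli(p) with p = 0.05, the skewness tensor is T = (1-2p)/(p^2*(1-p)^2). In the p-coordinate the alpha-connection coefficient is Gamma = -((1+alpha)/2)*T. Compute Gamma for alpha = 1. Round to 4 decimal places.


Skewness (Amari-Chentsov) tensor: T = (1-2p)/(p^2*(1-p)^2).
p = 0.05, 1-2p = 0.9, p^2 = 0.0025, (1-p)^2 = 0.9025.
T = 0.9/(0.0025 * 0.9025) = 398.891967.
In the p-coordinate, Gamma^(alpha) = Gamma^(0) - (alpha/2)*T with Gamma^(0) = (1/2)*g'(p) = -T/2,
so Gamma^(alpha) = -((1+alpha)/2)*T.
alpha = 1, -(1+alpha)/2 = -1.0.
Gamma = -1.0 * 398.891967 = -398.8920

-398.8920


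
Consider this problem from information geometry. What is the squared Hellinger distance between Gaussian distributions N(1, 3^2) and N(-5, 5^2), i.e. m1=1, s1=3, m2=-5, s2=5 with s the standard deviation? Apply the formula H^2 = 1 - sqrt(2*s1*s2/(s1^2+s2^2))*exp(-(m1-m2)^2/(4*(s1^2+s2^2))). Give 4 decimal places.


Squared Hellinger distance for Gaussians:
H^2 = 1 - sqrt(2*s1*s2/(s1^2+s2^2)) * exp(-(m1-m2)^2/(4*(s1^2+s2^2))).
s1^2 = 9, s2^2 = 25, s1^2+s2^2 = 34.
sqrt(2*3*5/(34)) = 0.939336.
(m1-m2)^2 = (6)^2 = 36.
exp(-36/(4*34)) = exp(-0.264706) = 0.767432.
H^2 = 1 - 0.939336*0.767432 = 0.2791

0.2791


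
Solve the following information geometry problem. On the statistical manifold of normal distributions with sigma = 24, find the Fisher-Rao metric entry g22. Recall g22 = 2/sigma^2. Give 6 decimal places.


For the 2-parameter normal family, the Fisher metric has:
  g11 = 1/sigma^2, g22 = 2/sigma^2.
sigma = 24, sigma^2 = 576.
g22 = 0.003472

0.003472


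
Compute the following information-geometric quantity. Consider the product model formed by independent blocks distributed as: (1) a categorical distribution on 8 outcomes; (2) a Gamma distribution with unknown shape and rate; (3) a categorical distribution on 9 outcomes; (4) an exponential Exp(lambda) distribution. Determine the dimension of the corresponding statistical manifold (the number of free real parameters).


The dimension of a statistical manifold equals the number of free
(independent) real parameters of the model. For a product of independent
blocks the parameter counts add.
- categorical on 8 outcomes (probabilities sum to 1): 8-1 = 7.
- Gamma (shape, rate): 2.
- categorical on 9 outcomes (probabilities sum to 1): 9-1 = 8.
- exponential (lambda): 1.
Total = 7 + 2 + 8 + 1 = 18.
Dimension = 18

18


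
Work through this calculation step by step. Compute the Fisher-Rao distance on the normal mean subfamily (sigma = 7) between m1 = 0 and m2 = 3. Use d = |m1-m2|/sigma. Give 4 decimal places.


On the fixed-variance normal subfamily, geodesic distance = |m1-m2|/sigma.
|0 - 3| = 3.
sigma = 7.
d = 3/7 = 0.4286

0.4286


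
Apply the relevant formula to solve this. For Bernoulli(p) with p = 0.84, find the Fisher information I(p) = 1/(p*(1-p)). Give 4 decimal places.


For Bernoulli(p), Fisher information is I(p) = 1/(p*(1-p)).
p = 0.84, 1-p = 0.16.
p*(1-p) = 0.1344.
I(p) = 1/0.1344 = 7.4405

7.4405


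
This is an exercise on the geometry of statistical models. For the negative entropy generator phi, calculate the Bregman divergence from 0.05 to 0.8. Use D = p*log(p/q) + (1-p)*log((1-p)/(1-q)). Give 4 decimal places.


Bregman divergence with negative entropy generator:
D = p*log(p/q) + (1-p)*log((1-p)/(1-q)).
p = 0.05, q = 0.8.
p*log(p/q) = 0.05*log(0.05/0.8) = -0.138629.
(1-p)*log((1-p)/(1-q)) = 0.95*log(0.95/0.2) = 1.480237.
D = -0.138629 + 1.480237 = 1.3416

1.3416


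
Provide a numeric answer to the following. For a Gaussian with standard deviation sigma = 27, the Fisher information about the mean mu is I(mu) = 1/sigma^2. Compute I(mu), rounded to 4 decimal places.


The Fisher information for the mean of a normal distribution is I(mu) = 1/sigma^2.
sigma = 27, so sigma^2 = 729.
I(mu) = 1/729 = 0.0014

0.0014
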